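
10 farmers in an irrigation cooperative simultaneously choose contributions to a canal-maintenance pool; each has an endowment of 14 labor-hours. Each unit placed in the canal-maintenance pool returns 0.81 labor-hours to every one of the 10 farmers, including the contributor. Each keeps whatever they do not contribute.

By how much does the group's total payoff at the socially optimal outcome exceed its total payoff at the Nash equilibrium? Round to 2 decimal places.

994.00 labor-hours

The private return per contributed unit is 0.81 < 1, so contributing 0 is dominant for every player. At the Nash equilibrium everyone keeps their 14, and the group total is 10 × 14 = 140.
Each contributed unit returns 8.100 to the group as a whole (0.81 to each of 10 players), which exceeds 1, so the social optimum is full contribution: group total = 8.100 × 140 = 1134.00.
Efficiency loss = 1134.00 − 140 = 994.00.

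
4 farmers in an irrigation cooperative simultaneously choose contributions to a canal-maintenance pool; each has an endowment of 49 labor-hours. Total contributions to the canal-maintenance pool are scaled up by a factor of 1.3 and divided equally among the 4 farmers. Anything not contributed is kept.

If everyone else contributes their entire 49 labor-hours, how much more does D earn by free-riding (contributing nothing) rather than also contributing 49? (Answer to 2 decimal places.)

Switching from a contribution of 49 to 0 lets D keep an extra 49 labor-hours, but lowers the canal-maintenance pool by 49, which costs D their own share of that drop: 1.3/4 × 49 = 15.92.
Net gain = 49 − 15.92 = 33.08. The private return per contributed unit (0.3250) is below 1, so free-riding is indeed the best response regardless of what the others do.

33.08 labor-hours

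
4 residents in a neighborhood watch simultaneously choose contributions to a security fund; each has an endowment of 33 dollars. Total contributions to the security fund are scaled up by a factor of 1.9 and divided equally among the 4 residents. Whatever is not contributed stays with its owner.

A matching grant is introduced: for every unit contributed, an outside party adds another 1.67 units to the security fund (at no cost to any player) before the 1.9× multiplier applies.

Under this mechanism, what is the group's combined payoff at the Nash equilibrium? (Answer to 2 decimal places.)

669.64 dollars

The effective private return per unit is now 1.9 × 2.67 / 4 = 1.2683 > 1, so every player's dominant strategy flips to full contribution.
At the Nash equilibrium everyone contributes 33. Group total payoff = 1.9 × 2.67 × 132 = 669.64.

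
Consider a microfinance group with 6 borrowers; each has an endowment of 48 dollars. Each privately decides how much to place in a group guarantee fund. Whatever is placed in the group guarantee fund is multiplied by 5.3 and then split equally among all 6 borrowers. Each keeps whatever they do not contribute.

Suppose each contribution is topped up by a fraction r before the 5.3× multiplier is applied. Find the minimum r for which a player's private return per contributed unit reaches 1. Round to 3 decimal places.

0.132

With matching at rate r, one contributed unit becomes (1 + r) in the group guarantee fund and returns 5.3 × (1 + r) / 6 to the contributor.
Setting this equal to 1: 1 + r = 6/5.3 = 1.1321.
So the minimum matching rate is r = 1.1321 − 1 = 0.132.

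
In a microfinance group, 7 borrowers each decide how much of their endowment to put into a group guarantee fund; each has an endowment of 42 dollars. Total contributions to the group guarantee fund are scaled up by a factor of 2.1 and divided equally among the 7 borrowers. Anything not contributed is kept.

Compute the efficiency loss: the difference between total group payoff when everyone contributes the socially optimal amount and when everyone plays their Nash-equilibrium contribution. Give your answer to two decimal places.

Each contributed unit returns 2.1/7 = 0.3000 to its contributor — below 1 — so contributing 0 is dominant for every player. At the Nash equilibrium everyone keeps their 42, and the group total is 7 × 42 = 294.
Each contributed unit returns 2.100 to the group as a whole (0.3000 to each of 7 players), which exceeds 1, so the social optimum is full contribution: group total = 2.100 × 294 = 617.40.
Efficiency loss = 617.40 − 294 = 323.40.

323.40 dollars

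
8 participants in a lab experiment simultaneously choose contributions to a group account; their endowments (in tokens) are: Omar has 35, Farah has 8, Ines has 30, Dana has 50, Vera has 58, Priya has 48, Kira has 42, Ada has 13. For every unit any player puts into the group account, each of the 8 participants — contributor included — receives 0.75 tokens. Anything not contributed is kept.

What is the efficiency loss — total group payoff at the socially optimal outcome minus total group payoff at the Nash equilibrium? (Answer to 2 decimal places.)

The private return per contributed unit is 0.75 < 1 for everyone, so the Nash equilibrium is zero contribution and the group total is Σ E_j = 35 + 8 + 30 + 50 + 58 + 48 + 42 + 13 = 284.
Each contributed unit returns 6.000 to the group, so the social optimum is full contribution by everyone: group total = 6.000 × 284 = 1704.00.
Efficiency loss = (6.000 − 1) × 284 = 1420.00.

1420.00 tokens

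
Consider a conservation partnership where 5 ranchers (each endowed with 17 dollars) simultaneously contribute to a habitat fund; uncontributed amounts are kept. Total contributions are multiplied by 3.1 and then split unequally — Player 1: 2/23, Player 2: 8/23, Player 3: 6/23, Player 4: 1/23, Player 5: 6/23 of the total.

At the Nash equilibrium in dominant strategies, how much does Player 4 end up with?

19.29 dollars

Each unit j contributes comes back to j as 3.1 × (j's share), so j prefers to contribute only if that share exceeds 1/3.1 = 0.3226; otherwise keeping the unit dominates.
Only Player 2 (8/23) clears that bar, contributing 17; the remaining 4 contribute 0. Total contributed: 17.
Player 4 keeps 17 and receives 3.1 × 17 × 1/23 = 2.29 from the habitat fund, for a payoff of 19.29.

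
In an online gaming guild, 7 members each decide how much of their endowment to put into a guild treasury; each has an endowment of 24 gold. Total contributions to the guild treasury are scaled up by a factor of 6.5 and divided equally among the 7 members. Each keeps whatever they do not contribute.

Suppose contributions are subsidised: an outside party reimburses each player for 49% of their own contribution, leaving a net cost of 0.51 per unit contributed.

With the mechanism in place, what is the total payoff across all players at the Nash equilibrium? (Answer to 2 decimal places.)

With the mechanism, a contributed unit returns (6.5/7) / 0.51 = 1.8207 per unit of net cost to the contributor — now above 1 — so contributing fully is weakly dominant for every player.
So the Nash equilibrium is full contribution by all 7; the group earns 7 × (24 × 0.49 + 6.5 × 24) = 1174.32.

1174.32 gold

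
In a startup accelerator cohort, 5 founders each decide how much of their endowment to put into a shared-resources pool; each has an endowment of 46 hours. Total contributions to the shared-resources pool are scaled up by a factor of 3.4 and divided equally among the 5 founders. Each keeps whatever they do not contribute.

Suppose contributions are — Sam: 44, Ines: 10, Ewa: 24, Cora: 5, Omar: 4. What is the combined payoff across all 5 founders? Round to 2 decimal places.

438.80 hours

Total contributed: 44 + 10 + 24 + 5 + 4 = 87; total kept: 5 × 46 − 87 = 143.
The shared-resources pool pays out 3.4 × 87 = 295.80 in aggregate.
Group total = 143 + 295.80 = 438.80.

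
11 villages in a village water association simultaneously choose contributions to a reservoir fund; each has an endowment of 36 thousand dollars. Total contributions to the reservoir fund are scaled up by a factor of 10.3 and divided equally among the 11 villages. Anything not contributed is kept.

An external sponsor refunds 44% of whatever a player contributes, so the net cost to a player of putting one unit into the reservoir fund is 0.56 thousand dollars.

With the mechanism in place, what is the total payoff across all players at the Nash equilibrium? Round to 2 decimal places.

Under the mechanism each unit contributed yields (10.3/11) / 0.56 = 1.6721 back to its contributor per unit of net cost, which exceeds 1, making full contribution the dominant choice for everyone.
So the Nash equilibrium is full contribution by all 11; the group earns 11 × (36 × 0.44 + 10.3 × 36) = 4253.04.

4253.04 thousand dollars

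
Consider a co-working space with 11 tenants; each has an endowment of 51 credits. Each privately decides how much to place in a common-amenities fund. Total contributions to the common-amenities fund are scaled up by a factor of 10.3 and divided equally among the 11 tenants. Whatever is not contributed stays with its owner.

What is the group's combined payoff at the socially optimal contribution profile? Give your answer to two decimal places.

5778.30 credits

Each contributed unit returns 10.300 to the group as a whole (0.9364 to each of 11 players), which exceeds 1, so the social optimum is full contribution: group total = 10.300 × 561 = 5778.30.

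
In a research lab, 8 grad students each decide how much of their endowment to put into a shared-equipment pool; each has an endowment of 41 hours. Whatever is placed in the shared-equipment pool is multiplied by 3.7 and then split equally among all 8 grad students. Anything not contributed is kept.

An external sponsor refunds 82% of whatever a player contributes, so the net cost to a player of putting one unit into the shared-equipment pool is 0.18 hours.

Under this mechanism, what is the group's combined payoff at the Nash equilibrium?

1482.56 hours

Under the mechanism each unit contributed yields (3.7/8) / 0.18 = 2.5694 back to its contributor per unit of net cost, which exceeds 1, making full contribution the dominant choice for everyone.
So the Nash equilibrium is full contribution by all 8; the group earns 8 × (41 × 0.82 + 3.7 × 41) = 1482.56.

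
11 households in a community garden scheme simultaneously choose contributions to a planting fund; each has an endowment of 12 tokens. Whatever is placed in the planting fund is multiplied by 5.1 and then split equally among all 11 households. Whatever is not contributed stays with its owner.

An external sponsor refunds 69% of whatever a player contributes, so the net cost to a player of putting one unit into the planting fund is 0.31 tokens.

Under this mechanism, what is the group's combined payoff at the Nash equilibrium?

764.28 tokens

Under the mechanism each unit contributed yields (5.1/11) / 0.31 = 1.4956 back to its contributor per unit of net cost, which exceeds 1, making full contribution the dominant choice for everyone.
At the Nash equilibrium everyone contributes 12. Group total payoff = 11 × (12 × 0.69 + 5.1 × 12) = 764.28.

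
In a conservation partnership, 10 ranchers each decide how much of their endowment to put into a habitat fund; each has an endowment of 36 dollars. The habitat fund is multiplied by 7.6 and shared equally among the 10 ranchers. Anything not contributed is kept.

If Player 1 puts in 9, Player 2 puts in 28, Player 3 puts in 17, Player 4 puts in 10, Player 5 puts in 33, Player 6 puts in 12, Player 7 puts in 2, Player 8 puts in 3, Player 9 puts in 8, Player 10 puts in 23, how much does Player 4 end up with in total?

Total contributed: 9 + 28 + 17 + 10 + 33 + 12 + 2 + 3 + 8 + 23 = 145.
Each receives 7.6 × 145 / 10 = 110.20 from the habitat fund.
Player 4 keeps 36 − 10 = 26, so Player 4's payoff is 26 + 110.20 = 136.20.

136.20 dollars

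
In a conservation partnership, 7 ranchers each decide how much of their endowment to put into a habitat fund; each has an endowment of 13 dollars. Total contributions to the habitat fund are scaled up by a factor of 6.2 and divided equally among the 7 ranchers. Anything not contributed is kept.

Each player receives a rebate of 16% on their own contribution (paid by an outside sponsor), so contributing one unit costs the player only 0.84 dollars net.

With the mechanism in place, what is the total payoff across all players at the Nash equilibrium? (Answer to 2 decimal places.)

578.76 dollars

Under the mechanism each unit contributed yields (6.2/7) / 0.84 = 1.0544 back to its contributor per unit of net cost, which exceeds 1, making full contribution the dominant choice for everyone.
So the Nash equilibrium is full contribution by all 7; the group earns 7 × (13 × 0.16 + 6.2 × 13) = 578.76.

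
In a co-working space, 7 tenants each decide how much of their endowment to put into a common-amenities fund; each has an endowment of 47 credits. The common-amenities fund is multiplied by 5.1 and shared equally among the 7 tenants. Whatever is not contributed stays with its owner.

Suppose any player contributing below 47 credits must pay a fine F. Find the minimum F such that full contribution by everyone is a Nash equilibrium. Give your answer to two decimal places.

12.76 credits

Given the others contribute fully, the best deviation is to contribute 0 (any partial contribution still incurs the fine and gives up units whose private return 0.7286 is below 1).
Deviating from 47 to 0 saves 47 credits but forfeits the deviator's share of the drop in the common-amenities fund: 5.1/7 × 47 = 34.24.
So the deviation gain is 47 − 34.24 = 12.76, and the fine must be at least 12.76 credits to wipe it out.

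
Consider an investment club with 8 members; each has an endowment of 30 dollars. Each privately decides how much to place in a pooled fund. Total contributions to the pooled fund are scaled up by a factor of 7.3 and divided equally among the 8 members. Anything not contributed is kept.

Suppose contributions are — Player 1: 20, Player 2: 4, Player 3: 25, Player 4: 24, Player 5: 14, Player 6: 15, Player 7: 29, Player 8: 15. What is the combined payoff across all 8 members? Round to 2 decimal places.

1159.80 dollars

Total contributed: 20 + 4 + 25 + 24 + 14 + 15 + 29 + 15 = 146; total kept: 8 × 30 − 146 = 94.
The pooled fund pays out 7.3 × 146 = 1065.80 in aggregate.
Group total = 94 + 1065.80 = 1159.80.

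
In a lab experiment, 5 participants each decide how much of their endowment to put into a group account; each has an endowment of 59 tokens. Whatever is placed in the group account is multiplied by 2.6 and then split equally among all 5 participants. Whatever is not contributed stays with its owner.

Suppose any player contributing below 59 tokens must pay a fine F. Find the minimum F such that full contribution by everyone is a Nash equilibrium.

28.32 tokens

Given the others contribute fully, the best deviation is to contribute 0 (any partial contribution still incurs the fine and gives up units whose private return 0.5200 is below 1).
Deviating from 59 to 0 saves 59 tokens but forfeits the deviator's share of the drop in the group account: 2.6/5 × 59 = 30.68.
So the deviation gain is 59 − 30.68 = 28.32, and the fine must be at least 28.32 tokens to wipe it out.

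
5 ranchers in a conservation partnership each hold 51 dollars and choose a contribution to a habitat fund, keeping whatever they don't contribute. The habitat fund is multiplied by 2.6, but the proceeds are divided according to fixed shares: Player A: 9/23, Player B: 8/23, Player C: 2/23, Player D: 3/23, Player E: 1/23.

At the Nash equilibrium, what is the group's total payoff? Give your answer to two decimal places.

336.60 dollars

Each unit j contributes comes back to j as 2.6 × (j's share), so j prefers to contribute only if that share exceeds 1/2.6 = 0.3846; otherwise keeping the unit dominates.
The only share above 0.3846 is Player A's 9/23, contributing 51; the remaining 4 contribute 0. Total contributed: 51.
The habitat fund pays out 2.6 × 51 = 132.60 in total (split across the unequal shares, but the aggregate is all that matters for the group sum).
The 4 free-riders keep 51 each, adding 204. Group total = 204 + 132.60 = 336.60.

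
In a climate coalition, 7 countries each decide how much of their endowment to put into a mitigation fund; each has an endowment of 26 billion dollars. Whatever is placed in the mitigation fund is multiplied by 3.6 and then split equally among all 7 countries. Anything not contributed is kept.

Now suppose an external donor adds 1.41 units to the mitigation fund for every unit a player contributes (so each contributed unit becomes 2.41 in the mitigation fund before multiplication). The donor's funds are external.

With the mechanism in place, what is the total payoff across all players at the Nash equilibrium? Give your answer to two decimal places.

1579.03 billion dollars

With the mechanism, a contributed unit returns 3.6 × 2.41 / 7 = 1.2394 per unit of net cost to the contributor — now above 1 — so contributing fully is weakly dominant for every player.
At the Nash equilibrium everyone contributes 26. Group total payoff = 3.6 × 2.41 × 182 = 1579.03.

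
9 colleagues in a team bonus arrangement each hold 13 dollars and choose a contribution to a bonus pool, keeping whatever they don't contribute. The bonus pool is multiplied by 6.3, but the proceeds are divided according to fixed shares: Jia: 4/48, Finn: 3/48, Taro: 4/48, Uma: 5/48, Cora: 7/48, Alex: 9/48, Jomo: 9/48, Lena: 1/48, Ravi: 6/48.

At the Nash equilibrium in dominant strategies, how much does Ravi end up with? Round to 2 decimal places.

33.48 dollars

For player j, contributing a unit is worthwhile iff 6.3 × (j's share) ≥ 1, i.e. iff j's share is at least 0.1587.
Alex and Jomo are above the threshold, contributing 13 each; the remaining 7 contribute 0. Total contributed: 26.
Ravi keeps 13 and receives 6.3 × 26 × 6/48 = 20.48 from the bonus pool, for a payoff of 33.48.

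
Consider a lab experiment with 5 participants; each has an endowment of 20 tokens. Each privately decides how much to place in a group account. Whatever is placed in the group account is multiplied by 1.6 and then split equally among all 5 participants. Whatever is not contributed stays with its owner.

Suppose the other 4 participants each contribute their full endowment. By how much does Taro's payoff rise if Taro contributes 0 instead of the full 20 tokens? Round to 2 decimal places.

13.60 tokens

Switching from a contribution of 20 to 0 lets Taro keep an extra 20 tokens, but lowers the group account by 20, which costs Taro their own share of that drop: 1.6/5 × 20 = 6.40.
Net gain = 20 − 6.40 = 13.60. The private return per contributed unit (0.3200) is below 1, so free-riding is indeed the best response regardless of what the others do.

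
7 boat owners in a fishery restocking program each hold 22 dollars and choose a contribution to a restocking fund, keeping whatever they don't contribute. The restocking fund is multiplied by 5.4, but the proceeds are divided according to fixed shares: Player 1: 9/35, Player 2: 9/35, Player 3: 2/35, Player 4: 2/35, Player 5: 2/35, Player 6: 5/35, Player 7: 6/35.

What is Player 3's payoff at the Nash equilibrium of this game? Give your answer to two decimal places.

35.58 dollars

Each unit j contributes comes back to j as 5.4 × (j's share), so j prefers to contribute only if that share exceeds 1/5.4 = 0.1852; otherwise keeping the unit dominates.
Player 1 and Player 2 are above the threshold, contributing 22 each; the remaining 5 contribute 0. Total contributed: 44.
Player 3 keeps 22 and receives 5.4 × 44 × 2/35 = 13.58 from the restocking fund, for a payoff of 35.58.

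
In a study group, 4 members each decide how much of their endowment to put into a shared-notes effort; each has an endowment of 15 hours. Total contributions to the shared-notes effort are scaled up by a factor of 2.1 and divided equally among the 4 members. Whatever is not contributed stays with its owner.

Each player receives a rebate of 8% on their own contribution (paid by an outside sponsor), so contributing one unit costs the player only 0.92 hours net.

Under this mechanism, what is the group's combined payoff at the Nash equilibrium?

60.00 hours

The effective private return is (2.1/4) / 0.92 = 0.5707, which is still under 1, so the mechanism doesn't change anyone's dominant strategy: zero contribution.
Everyone keeps their endowment and the group total is 4 × 15 = 60.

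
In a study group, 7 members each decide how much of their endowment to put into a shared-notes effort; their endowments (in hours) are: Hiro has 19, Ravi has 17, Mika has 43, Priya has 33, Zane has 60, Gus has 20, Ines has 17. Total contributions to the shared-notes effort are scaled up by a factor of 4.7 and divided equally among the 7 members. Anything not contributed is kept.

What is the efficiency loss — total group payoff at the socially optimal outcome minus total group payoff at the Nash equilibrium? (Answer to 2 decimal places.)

The private return per contributed unit is 4.7/7 = 0.6714 < 1 for every player regardless of endowment, so the Nash equilibrium is zero contribution and the group total is Σ E_j = 19 + 17 + 43 + 33 + 60 + 20 + 17 = 209.
Each contributed unit returns 4.700 to the group, so the social optimum is full contribution by everyone: group total = 4.700 × 209 = 982.30.
Efficiency loss = (4.700 − 1) × 209 = 773.30.

773.30 hours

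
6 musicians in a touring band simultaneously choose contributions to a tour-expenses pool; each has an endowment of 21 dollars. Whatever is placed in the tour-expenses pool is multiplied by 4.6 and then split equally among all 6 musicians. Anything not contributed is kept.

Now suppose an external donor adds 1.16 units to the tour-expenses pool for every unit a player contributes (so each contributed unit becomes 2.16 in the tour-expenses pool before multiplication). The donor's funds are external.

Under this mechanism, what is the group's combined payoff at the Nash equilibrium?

With the mechanism, a contributed unit returns 4.6 × 2.16 / 6 = 1.6560 per unit of net cost to the contributor — now above 1 — so contributing fully is weakly dominant for every player.
At the Nash equilibrium everyone contributes 21. Group total payoff = 4.6 × 2.16 × 126 = 1251.94.

1251.94 dollars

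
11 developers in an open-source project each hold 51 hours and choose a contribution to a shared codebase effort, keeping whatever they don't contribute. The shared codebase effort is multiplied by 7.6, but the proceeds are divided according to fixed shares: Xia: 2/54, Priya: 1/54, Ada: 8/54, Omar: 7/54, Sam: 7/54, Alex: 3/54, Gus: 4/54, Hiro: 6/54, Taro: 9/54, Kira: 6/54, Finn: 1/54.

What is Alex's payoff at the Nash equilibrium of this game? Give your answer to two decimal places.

For player j, contributing a unit is worthwhile iff 7.6 × (j's share) ≥ 1, i.e. iff j's share is at least 0.1316.
Ada and Taro are above the threshold, contributing 51 each; the remaining 9 contribute 0. Total contributed: 102.
Alex keeps 51 and receives 7.6 × 102 × 3/54 = 43.07 from the shared codebase effort, for a payoff of 94.07.

94.07 hours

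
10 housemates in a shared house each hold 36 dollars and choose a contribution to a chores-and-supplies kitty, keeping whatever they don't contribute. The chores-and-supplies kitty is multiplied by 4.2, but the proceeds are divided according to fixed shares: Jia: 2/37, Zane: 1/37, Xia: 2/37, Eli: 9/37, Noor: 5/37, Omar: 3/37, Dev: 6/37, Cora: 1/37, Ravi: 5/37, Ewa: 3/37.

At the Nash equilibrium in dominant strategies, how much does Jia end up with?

44.17 dollars

For player j, contributing a unit is worthwhile iff 4.2 × (j's share) ≥ 1, i.e. iff j's share is at least 0.2381.
Eli alone (share 9/37) is above the threshold, contributing 36; the remaining 9 contribute 0. Total contributed: 36.
Jia keeps 36 and receives 4.2 × 36 × 2/37 = 8.17 from the chores-and-supplies kitty, for a payoff of 44.17.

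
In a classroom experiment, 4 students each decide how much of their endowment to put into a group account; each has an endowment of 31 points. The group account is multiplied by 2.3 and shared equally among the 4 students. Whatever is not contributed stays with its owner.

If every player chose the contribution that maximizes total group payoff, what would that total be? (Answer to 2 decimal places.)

285.20 points

Each contributed unit returns 2.300 to the group as a whole (0.5750 to each of 4 players), which exceeds 1, so the social optimum is full contribution: group total = 2.300 × 124 = 285.20.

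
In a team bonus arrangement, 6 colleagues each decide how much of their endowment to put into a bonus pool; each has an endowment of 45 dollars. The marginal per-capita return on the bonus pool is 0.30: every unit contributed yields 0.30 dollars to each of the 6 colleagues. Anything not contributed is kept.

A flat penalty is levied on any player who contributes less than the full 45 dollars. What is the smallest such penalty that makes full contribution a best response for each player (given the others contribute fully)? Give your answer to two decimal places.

Given the others contribute fully, the best deviation is to contribute 0 (any partial contribution still incurs the fine and gives up units whose private return 0.30 is below 1).
Deviating from 45 to 0 saves 45 dollars but forfeits the deviator's share of the drop in the bonus pool: 0.30 × 45 = 13.50.
So the deviation gain is 45 − 13.50 = 31.50, and the fine must be at least 31.50 dollars to wipe it out.

31.50 dollars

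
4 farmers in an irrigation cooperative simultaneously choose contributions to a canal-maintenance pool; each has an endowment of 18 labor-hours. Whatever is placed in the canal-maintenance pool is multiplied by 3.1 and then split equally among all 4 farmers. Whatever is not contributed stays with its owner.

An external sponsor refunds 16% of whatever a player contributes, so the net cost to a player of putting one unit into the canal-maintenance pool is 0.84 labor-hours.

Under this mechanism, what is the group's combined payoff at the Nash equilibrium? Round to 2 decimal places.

Even with the mechanism, each unit contributed returns only (3.1/4) / 0.84 = 0.9226 per unit of net cost, so contributing nothing is still dominant.
Everyone keeps their endowment and the group total is 4 × 18 = 72.

72.00 labor-hours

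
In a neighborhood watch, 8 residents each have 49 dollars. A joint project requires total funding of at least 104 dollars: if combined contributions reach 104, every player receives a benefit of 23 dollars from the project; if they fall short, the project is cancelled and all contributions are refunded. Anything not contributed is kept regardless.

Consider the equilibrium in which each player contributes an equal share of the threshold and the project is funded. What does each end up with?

Equal share of the threshold: 104/8 = 13.
At this profile no one gains by cutting their contribution: any cut drops the total below 104, the project is cancelled, contributions are refunded, and the deviator ends with 49, which is less than 49 − 13 + 23 = 59. Contributing more than 13 just wastes the excess. So contributing exactly 13 is a best response.
Each player's payoff: 49 − 13 + 23 = 59.

59 dollars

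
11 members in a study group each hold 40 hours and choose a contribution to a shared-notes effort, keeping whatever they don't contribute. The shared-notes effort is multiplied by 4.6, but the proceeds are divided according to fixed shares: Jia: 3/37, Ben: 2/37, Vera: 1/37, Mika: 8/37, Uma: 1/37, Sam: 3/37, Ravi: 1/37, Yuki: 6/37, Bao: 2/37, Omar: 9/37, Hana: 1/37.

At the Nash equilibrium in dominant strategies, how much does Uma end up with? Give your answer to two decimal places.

44.97 hours

For player j, contributing a unit is worthwhile iff 4.6 × (j's share) ≥ 1, i.e. iff j's share is at least 0.2174.
The only share above 0.2174 is Omar's 9/37, contributing 40; the remaining 10 contribute 0. Total contributed: 40.
Uma keeps 40 and receives 4.6 × 40 × 1/37 = 4.97 from the shared-notes effort, for a payoff of 44.97.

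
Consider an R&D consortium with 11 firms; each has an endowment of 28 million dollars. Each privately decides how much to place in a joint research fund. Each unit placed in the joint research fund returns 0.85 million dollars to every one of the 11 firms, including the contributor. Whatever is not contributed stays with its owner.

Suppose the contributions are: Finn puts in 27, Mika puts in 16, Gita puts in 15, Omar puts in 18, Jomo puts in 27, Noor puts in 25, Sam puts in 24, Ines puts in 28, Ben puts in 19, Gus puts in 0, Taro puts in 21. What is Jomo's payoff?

188.00 million dollars

Total contributed: 27 + 16 + 15 + 18 + 27 + 25 + 24 + 28 + 19 + 0 + 21 = 220.
Each receives 0.85 × 220 = 187.00 from the joint research fund.
Jomo keeps 28 − 27 = 1, so Jomo's payoff is 1 + 187.00 = 188.00.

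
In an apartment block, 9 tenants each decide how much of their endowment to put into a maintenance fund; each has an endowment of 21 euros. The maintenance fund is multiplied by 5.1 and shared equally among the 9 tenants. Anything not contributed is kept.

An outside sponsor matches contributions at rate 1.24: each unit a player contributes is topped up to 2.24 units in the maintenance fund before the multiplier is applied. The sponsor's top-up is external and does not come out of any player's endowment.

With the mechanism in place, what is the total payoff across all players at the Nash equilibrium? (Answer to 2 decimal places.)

2159.14 euros

With the mechanism, a contributed unit returns 5.1 × 2.24 / 9 = 1.2693 per unit of net cost to the contributor — now above 1 — so contributing fully is weakly dominant for every player.
At the Nash equilibrium everyone contributes 21. Group total payoff = 5.1 × 2.24 × 189 = 2159.14.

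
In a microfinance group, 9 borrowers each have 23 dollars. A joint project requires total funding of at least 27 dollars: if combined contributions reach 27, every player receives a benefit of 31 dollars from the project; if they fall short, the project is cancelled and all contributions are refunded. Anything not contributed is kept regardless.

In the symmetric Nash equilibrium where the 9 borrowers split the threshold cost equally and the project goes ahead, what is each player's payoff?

51 dollars

Equal share of the threshold: 27/9 = 3.
At this profile no one gains by cutting their contribution: any cut drops the total below 27, the project is cancelled, contributions are refunded, and the deviator ends with 23, which is less than 23 − 3 + 31 = 51. Contributing more than 3 just wastes the excess. So contributing exactly 3 is a best response.
Each player's payoff: 23 − 3 + 31 = 51.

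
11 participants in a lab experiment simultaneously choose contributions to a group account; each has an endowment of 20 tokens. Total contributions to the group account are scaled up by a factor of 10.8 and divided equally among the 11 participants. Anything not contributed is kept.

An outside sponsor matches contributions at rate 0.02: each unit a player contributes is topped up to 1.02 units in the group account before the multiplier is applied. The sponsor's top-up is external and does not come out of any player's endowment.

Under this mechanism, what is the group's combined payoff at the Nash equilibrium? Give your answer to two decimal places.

2423.52 tokens

With the mechanism, a contributed unit returns 10.8 × 1.02 / 11 = 1.0015 per unit of net cost to the contributor — now above 1 — so contributing fully is weakly dominant for every player.
So the Nash equilibrium is full contribution by all 11; the group earns 10.8 × 1.02 × 220 = 2423.52.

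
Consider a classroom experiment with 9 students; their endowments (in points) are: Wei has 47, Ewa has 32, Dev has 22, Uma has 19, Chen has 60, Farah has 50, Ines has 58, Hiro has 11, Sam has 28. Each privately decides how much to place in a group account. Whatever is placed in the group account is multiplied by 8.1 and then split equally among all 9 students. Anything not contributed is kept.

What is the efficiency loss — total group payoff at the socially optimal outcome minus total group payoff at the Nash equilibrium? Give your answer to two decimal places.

The private return per contributed unit is 8.1/9 = 0.9000 < 1 for every player regardless of endowment, so the Nash equilibrium is zero contribution and the group total is Σ E_j = 47 + 32 + 22 + 19 + 60 + 50 + 58 + 11 + 28 = 327.
Each contributed unit returns 8.100 to the group, so the social optimum is full contribution by everyone: group total = 8.100 × 327 = 2648.70.
Efficiency loss = (8.100 − 1) × 327 = 2321.70.

2321.70 points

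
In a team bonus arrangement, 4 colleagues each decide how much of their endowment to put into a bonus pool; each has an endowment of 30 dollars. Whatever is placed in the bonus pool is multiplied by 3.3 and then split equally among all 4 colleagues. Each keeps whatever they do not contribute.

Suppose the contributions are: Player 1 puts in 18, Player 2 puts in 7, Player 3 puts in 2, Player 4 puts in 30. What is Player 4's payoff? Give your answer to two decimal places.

47.03 dollars

Total contributed: 18 + 7 + 2 + 30 = 57.
Each receives 3.3 × 57 / 4 = 47.03 from the bonus pool.
Player 4 keeps 30 − 30 = 0, so Player 4's payoff is 0 + 47.03 = 47.03.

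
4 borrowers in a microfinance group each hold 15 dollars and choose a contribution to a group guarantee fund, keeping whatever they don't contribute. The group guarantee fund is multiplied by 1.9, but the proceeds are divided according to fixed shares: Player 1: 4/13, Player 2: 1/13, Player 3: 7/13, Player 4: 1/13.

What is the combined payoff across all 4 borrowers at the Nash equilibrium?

Player j's private return per contributed unit is 1.9 × (j's share). Contributing is weakly dominant for j when that share is at least 1/1.9 = 0.5263, and contributing 0 is dominant otherwise.
Only Player 3 (7/13) clears that bar, contributing 15; the remaining 3 contribute 0. Total contributed: 15.
The group guarantee fund pays out 1.9 × 15 = 28.50 in total (split across the unequal shares, but the aggregate is all that matters for the group sum).
The 3 free-riders keep 15 each, adding 45. Group total = 45 + 28.50 = 73.50.

73.50 dollars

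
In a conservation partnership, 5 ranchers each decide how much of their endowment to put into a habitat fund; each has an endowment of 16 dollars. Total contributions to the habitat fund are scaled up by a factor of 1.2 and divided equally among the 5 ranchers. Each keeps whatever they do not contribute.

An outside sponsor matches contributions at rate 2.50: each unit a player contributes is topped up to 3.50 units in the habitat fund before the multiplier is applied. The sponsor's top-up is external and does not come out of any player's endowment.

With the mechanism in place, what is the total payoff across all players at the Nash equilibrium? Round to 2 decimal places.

Even with the mechanism, each unit contributed returns only 1.2 × 3.50 / 5 = 0.8400 per unit of net cost, so contributing nothing is still dominant.
At the Nash equilibrium no one contributes; group total payoff = 5 × 16 = 80.

80.00 dollars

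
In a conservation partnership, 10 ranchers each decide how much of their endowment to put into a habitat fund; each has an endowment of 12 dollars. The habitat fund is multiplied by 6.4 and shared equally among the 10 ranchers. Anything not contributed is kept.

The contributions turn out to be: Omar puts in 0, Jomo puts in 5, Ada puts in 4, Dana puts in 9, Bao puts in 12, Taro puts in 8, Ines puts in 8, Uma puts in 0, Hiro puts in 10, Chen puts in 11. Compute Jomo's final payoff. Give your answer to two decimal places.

Total contributed: 0 + 5 + 4 + 9 + 12 + 8 + 8 + 0 + 10 + 11 = 67.
Each receives 6.4 × 67 / 10 = 42.88 from the habitat fund.
Jomo keeps 12 − 5 = 7, so Jomo's payoff is 7 + 42.88 = 49.88.

49.88 dollars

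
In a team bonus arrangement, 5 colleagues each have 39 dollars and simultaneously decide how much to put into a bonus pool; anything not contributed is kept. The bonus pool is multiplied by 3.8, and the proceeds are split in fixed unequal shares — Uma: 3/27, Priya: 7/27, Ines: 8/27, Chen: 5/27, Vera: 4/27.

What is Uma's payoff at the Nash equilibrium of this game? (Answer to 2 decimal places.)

55.47 dollars

A player with share s gets back 3.8·s per unit contributed, so full contribution is dominant for anyone with s > 1/3.8 = 0.2632 and zero contribution is dominant for anyone below.
Ines alone (share 8/27) is above the threshold, contributing 39; the remaining 4 contribute 0. Total contributed: 39.
Uma keeps 39 and receives 3.8 × 39 × 3/27 = 16.47 from the bonus pool, for a payoff of 55.47.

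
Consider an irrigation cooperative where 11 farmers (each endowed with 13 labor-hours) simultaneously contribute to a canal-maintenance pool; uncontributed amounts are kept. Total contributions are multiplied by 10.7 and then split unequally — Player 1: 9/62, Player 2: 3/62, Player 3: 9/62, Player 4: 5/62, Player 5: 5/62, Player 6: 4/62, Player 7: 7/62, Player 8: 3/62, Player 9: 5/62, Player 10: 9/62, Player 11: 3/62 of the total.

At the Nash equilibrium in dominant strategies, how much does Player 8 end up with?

39.92 labor-hours

Player j's private return per contributed unit is 10.7 × (j's share). Contributing is weakly dominant for j when that share is at least 1/10.7 = 0.0935, and contributing 0 is dominant otherwise.
The shares above 0.0935 belong to Player 1, Player 3, Player 7 and Player 10, contributing 13 each; the remaining 7 contribute 0. Total contributed: 52.
Player 8 keeps 13 and receives 10.7 × 52 × 3/62 = 26.92 from the canal-maintenance pool, for a payoff of 39.92.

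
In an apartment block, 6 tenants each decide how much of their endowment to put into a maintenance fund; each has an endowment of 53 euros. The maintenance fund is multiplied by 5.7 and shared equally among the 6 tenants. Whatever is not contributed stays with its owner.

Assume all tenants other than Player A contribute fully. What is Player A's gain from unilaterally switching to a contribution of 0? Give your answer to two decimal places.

2.65 euros

Switching from a contribution of 53 to 0 lets Player A keep an extra 53 euros, but lowers the maintenance fund by 53, which costs Player A their own share of that drop: 5.7/6 × 53 = 50.35.
Net gain = 53 − 50.35 = 2.65. The private return per contributed unit (0.9500) is below 1, so free-riding is indeed the best response regardless of what the others do.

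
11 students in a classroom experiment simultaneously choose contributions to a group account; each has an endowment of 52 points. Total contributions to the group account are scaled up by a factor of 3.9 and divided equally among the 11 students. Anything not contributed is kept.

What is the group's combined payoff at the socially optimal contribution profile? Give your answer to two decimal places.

Each contributed unit returns 3.900 to the group as a whole (0.3545 to each of 11 players), which exceeds 1, so the social optimum is full contribution: group total = 3.900 × 572 = 2230.80.

2230.80 points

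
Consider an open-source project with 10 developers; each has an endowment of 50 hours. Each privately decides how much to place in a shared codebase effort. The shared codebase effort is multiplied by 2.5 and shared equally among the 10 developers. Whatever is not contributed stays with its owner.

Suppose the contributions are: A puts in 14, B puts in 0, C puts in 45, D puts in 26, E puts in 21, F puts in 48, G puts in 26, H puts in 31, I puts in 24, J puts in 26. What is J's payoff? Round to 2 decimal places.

89.25 hours

Total contributed: 14 + 0 + 45 + 26 + 21 + 48 + 26 + 31 + 24 + 26 = 261.
Each receives 2.5 × 261 / 10 = 65.25 from the shared codebase effort.
J keeps 50 − 26 = 24, so J's payoff is 24 + 65.25 = 89.25.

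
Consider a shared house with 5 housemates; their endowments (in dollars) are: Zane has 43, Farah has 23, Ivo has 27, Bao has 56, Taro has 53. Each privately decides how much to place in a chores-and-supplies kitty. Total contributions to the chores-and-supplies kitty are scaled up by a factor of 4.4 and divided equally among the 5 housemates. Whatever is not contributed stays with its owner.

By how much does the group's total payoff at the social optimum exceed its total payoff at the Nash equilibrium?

The private return per contributed unit is 4.4/5 = 0.8800 < 1 for every player regardless of endowment, so the Nash equilibrium is zero contribution and the group total is Σ E_j = 43 + 23 + 27 + 56 + 53 = 202.
Each contributed unit returns 4.400 to the group, so the social optimum is full contribution by everyone: group total = 4.400 × 202 = 888.80.
Efficiency loss = (4.400 − 1) × 202 = 686.80.

686.80 dollars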